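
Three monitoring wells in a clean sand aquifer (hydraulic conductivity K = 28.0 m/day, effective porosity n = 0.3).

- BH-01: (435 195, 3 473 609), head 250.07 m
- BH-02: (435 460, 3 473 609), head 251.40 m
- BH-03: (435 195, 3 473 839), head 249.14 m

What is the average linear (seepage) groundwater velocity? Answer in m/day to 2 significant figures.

∂h/∂x = (251.40 − 250.07) / (435460 − 435195) = +0.005019
∂h/∂y = (249.14 − 250.07) / (3473839 − 3473609) = -0.004043
|∇h| = √(0.005019² + -0.004043²) = 0.006445
Seepage velocity v = K·i/n = 28.0 × 0.006445 / 0.3 = 0.6015 m/day.

0.60 m/day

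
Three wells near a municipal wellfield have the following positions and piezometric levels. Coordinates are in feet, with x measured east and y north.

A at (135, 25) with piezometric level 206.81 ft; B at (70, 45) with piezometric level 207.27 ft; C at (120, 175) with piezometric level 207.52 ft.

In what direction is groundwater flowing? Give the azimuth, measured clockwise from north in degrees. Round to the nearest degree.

126°

Differences from A: to B (Δx, Δy, Δh) = (-65, 20, +0.46); to C = (-15, 150, +0.71).
Determinant of the coordinate differences = (-65)·150 − (-15)·20 = -9450.
∂h/∂x = [(+0.46)·150 − (+0.71)·20] / -9450 = -0.005799
∂h/∂y = [(-65)·(+0.71) − (-15)·(+0.46)] / -9450 = +0.004153
Flow direction (−∇h) has components (+0.005799 E, -0.004153 N).
Azimuth = atan2(E, N) = atan2(+0.005799, -0.004153) = 125.6° ≈ 126°.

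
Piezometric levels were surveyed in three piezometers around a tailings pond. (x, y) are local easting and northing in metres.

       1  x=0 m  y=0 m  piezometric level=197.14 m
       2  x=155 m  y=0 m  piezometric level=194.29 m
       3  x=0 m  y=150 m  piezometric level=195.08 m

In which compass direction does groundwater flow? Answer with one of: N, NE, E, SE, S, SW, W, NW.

NE

∂h/∂x = (194.29 − 197.14) / (155 − 0) = -0.01839
∂h/∂y = (195.08 − 197.14) / (150 − 0) = -0.01373
Flow = −∇h = (+0.01839 east, +0.01373 north), which points northeast.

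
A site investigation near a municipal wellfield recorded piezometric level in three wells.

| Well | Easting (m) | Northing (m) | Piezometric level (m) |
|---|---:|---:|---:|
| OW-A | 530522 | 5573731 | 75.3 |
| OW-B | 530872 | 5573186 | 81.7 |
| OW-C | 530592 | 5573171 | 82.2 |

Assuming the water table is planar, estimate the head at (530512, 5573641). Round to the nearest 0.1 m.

76.4 m

With h = a·x + b·y + c and OW-A as origin, the differences give:
  350·a + (-545)·b = +6.4
  70·a + (-560)·b = +6.9
Eliminate b (×(-560) and ×(-545), subtract): -157850·a = 176.50 → a = ∂h/∂x = -0.001118
Back-substitute: b = ∂h/∂y = -0.01246.
h(530512, 5573641) = 75.3 + (-0.001118)·(-10) + (-0.01246)·(-90) = 75.3 +0.011 +1.122 = 76.433 m.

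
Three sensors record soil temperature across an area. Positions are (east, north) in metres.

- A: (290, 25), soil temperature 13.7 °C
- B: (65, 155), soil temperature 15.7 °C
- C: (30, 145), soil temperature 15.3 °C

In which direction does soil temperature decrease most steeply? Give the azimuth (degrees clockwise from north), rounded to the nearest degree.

191°

Differences from A: to B (Δx, Δy, Δh) = (-225, 130, +2.0); to C = (-260, 120, +1.6).
Solve a·Δx + b·Δy = ΔT: det = (-225)·120 − (-260)·130 = 6800.
∂T/∂x = [(+2.0)·120 − (+1.6)·130] / 6800 = +0.004706
∂T/∂y = [(-225)·(+1.6) − (-260)·(+2.0)] / 6800 = +0.02353
Steepest decrease is along −∇f: components (-0.004706 E, -0.02353 N).
Azimuth = atan2(-0.004706, -0.02353) = 191.3° ≈ 191°.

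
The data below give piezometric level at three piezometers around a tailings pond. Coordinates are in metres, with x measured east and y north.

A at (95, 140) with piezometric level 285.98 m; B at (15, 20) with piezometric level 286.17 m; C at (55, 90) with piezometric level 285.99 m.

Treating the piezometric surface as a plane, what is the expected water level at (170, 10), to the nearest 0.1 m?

Differences from A: to B (Δx, Δy, Δh) = (-80, -120, +0.19); to C = (-40, -50, +0.01).
Determinant of the coordinate differences = (-80)·(-50) − (-40)·(-120) = -800.
∂h/∂x = [(+0.19)·(-50) − (+0.01)·(-120)] / -800 = +0.01038
∂h/∂y = [(-80)·(+0.01) − (-40)·(+0.19)] / -800 = -0.008500
h(170, 10) = 285.98 + (+0.01038)·(75) + (-0.008500)·(-130) = 285.98 +0.778 +1.105 = 287.863 m.

287.9 m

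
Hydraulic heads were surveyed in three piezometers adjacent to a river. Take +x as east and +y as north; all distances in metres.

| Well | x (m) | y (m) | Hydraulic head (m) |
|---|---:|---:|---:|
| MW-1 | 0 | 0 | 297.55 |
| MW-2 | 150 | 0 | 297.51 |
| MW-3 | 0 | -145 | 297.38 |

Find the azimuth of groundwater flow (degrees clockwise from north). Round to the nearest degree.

∂h/∂x = (297.51 − 297.55) / (150 − 0) = -0.0002667
∂h/∂y = (297.38 − 297.55) / (-145 − 0) = +0.001172
Flow direction (−∇h) has components (+0.0002667 E, -0.001172 N).
Azimuth = atan2(E, N) = atan2(+0.0002667, -0.001172) = 167.2° ≈ 167°.

167°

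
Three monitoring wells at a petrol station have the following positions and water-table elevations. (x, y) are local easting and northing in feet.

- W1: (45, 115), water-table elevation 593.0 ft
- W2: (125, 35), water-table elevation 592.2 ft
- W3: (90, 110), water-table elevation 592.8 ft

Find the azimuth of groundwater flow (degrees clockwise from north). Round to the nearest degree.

Three-point gradient (reference W1): Δ to W2 = (80, -80, -0.8), Δ to W3 = (45, -5, -0.2).
∂h/∂x = -0.003750, ∂h/∂y = +0.006250 (det = 3200).
Flow direction (−∇h) has components (+0.003750 E, -0.006250 N).
Azimuth = atan2(E, N) = atan2(+0.003750, -0.006250) = 149.0° ≈ 149°.

149°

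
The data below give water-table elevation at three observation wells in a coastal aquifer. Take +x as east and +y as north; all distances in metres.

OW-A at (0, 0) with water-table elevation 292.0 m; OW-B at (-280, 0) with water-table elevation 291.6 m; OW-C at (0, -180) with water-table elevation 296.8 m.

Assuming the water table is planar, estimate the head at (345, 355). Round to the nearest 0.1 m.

∂h/∂x = (291.6 − 292.0) / (-280 − 0) = +0.001429
∂h/∂y = (296.8 − 292.0) / (-180 − 0) = -0.02667
h(345, 355) = 292.0 + (+0.001429)·(345) + (-0.02667)·(355) = 292.0 +0.493 -9.467 = 283.026 m.

283.0 m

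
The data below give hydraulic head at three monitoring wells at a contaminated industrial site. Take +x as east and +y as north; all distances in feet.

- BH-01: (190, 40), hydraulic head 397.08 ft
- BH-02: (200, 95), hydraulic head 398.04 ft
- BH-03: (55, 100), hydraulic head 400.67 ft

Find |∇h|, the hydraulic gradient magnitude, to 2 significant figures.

0.027

Differences from BH-01: to BH-02 (Δx, Δy, Δh) = (10, 55, +0.96); to BH-03 = (-135, 60, +3.59).
Solve a·Δx + b·Δy = Δh: det = 10·60 − (-135)·55 = 8025.
∂h/∂x = [(+0.96)·60 − (+3.59)·55] / 8025 = -0.01743
∂h/∂y = [10·(+3.59) − (-135)·(+0.96)] / 8025 = +0.02062
|∇h| = √(-0.01743² + 0.02062²) = 0.027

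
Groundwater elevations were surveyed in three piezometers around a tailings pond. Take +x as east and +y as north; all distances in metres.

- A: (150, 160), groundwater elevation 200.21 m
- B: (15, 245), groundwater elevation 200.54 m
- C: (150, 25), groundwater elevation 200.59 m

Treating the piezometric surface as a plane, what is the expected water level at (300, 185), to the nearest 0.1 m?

199.5 m

Taking A as reference: B−A = (-135, 85, +0.33); C−A = (0, -135, +0.38).
Determinant of the coordinate differences = (-135)·(-135) − 0·85 = 18225.
∂h/∂x = [(+0.33)·(-135) − (+0.38)·85] / 18225 = -0.004217
∂h/∂y = [(-135)·(+0.38) − 0·(+0.33)] / 18225 = -0.002815
h(300, 185) = 200.21 + (-0.004217)·(150) + (-0.002815)·(25) = 200.21 -0.633 -0.070 = 199.507 m.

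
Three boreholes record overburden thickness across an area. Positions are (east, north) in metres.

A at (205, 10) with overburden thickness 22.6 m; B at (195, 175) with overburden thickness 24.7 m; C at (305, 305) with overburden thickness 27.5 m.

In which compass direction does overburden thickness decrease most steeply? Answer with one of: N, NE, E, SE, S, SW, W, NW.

SW

With d = a·x + b·y + c and A as origin, the differences give:
  (-10)·a + 165·b = +2.1
  100·a + 295·b = +4.9
Eliminate b (×295 and ×165, subtract): -19450·a = -189.00 → a = ∂d/∂x = +0.009717
Back-substitute: b = ∂d/∂y = +0.01332.
Steepest decrease is along −∇f = (-0.009717 E, -0.01332 N) → southwest.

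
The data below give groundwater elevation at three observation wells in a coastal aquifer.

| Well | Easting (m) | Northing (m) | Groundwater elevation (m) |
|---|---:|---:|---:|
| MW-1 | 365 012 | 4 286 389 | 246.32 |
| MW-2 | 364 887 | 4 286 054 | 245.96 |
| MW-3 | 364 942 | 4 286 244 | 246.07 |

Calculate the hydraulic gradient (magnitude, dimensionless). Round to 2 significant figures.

With h = a·x + b·y + c and MW-1 as origin, the differences give:
  (-125)·a + (-335)·b = -0.36
  (-70)·a + (-145)·b = -0.25
Eliminate b (×(-145) and ×(-335), subtract): -5325·a = -31.550 → a = ∂h/∂x = +0.005925
Back-substitute: b = ∂h/∂y = -0.001136.
|∇h| = √(0.005925² + -0.001136²) = 0.006033

0.0060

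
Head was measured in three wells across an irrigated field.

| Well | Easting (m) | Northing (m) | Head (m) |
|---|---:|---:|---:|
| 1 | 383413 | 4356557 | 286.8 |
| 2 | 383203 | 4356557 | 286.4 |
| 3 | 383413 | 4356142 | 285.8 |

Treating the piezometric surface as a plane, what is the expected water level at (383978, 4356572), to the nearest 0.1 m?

287.9 m

∂h/∂x = (286.4 − 286.8) / (383203 − 383413) = +0.001905
∂h/∂y = (285.8 − 286.8) / (4356142 − 4356557) = +0.002410
h(383978, 4356572) = 286.8 + (+0.001905)·(565) + (+0.002410)·(15) = 286.8 +1.076 +0.036 = 287.912 m.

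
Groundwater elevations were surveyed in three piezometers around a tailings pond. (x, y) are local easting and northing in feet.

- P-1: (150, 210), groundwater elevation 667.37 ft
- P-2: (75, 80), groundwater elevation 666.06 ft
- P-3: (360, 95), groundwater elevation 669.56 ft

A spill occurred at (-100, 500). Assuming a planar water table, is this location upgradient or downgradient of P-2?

downgradient

Taking P-1 as reference: P-2−P-1 = (-75, -130, -1.31); P-3−P-1 = (210, -115, +2.19).
Solve a·Δx + b·Δy = Δh: det = (-75)·(-115) − 210·(-130) = 35925.
∂h/∂x = [(-1.31)·(-115) − (+2.19)·(-130)] / 35925 = +0.01212
∂h/∂y = [(-75)·(+2.19) − 210·(-1.31)] / 35925 = +0.003086
Head at (-100, 500) = 667.37 + (+0.01212)·(-250) + (+0.003086)·(290) = 665.24 ft.
That is lower than the 666.06 ft at P-2, so the point is downgradient.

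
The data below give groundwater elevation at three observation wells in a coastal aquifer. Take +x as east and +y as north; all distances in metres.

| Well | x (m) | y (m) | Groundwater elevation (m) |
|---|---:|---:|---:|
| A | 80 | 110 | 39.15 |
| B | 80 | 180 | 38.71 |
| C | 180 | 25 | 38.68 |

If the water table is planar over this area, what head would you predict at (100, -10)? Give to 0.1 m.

Differences from A: to B (Δx, Δy, Δh) = (0, 70, -0.44); to C = (100, -85, -0.47).
Solve a·Δx + b·Δy = Δh: det = 0·(-85) − 100·70 = -7000.
∂h/∂x = [(-0.44)·(-85) − (-0.47)·70] / -7000 = -0.01004
∂h/∂y = [0·(-0.47) − 100·(-0.44)] / -7000 = -0.006286
h(100, -10) = 39.15 + (-0.01004)·(20) + (-0.006286)·(-120) = 39.15 -0.201 +0.754 = 39.703 m.

39.7 m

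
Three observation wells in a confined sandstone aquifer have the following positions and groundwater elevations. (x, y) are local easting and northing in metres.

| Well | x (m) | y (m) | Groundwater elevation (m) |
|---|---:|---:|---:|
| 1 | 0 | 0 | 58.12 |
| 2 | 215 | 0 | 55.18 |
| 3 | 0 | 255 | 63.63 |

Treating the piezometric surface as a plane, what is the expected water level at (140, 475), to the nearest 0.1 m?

∂h/∂x = (55.18 − 58.12) / (215 − 0) = -0.01367
∂h/∂y = (63.63 − 58.12) / (255 − 0) = +0.02161
h(140, 475) = 58.12 + (-0.01367)·(140) + (+0.02161)·(475) = 58.12 -1.914 +10.264 = 66.469 m.

66.5 m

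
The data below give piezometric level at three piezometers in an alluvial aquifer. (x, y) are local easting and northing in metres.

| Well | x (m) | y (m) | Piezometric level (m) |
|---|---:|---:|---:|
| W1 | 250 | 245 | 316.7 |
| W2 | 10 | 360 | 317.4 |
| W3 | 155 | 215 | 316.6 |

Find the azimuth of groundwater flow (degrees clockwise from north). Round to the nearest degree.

174°

Taking W1 as reference: W2−W1 = (-240, 115, +0.7); W3−W1 = (-95, -30, -0.1).
Solve a·Δx + b·Δy = Δh: det = (-240)·(-30) − (-95)·115 = 18125.
∂h/∂x = [(+0.7)·(-30) − (-0.1)·115] / 18125 = -0.0005241
∂h/∂y = [(-240)·(-0.1) − (-95)·(+0.7)] / 18125 = +0.004993
Flow direction (−∇h) has components (+0.0005241 E, -0.004993 N).
Azimuth = atan2(E, N) = atan2(+0.0005241, -0.004993) = 174.0° ≈ 174°.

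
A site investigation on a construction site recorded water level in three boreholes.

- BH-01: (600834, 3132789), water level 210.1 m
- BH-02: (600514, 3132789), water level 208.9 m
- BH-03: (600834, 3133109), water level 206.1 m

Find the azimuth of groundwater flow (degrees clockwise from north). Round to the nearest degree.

343°

∂h/∂x = (208.9 − 210.1) / (600514 − 600834) = +0.003750
∂h/∂y = (206.1 − 210.1) / (3133109 − 3132789) = -0.01250
Flow direction (−∇h) has components (-0.003750 E, +0.01250 N).
Azimuth = atan2(E, N) = atan2(-0.003750, +0.01250) = 343.3° ≈ 343°.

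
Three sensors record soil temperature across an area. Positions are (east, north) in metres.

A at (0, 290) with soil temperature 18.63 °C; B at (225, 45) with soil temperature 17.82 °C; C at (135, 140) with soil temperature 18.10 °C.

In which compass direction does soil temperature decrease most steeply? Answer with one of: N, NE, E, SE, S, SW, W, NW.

Three-point gradient (reference A): Δ to B = (225, -245, -0.81), Δ to C = (135, -150, -0.53).
∂T/∂x = +0.01237, ∂T/∂y = +0.01467 (det = -675).
Steepest decrease is along −∇f = (-0.01237 E, -0.01467 N) → southwest.

SW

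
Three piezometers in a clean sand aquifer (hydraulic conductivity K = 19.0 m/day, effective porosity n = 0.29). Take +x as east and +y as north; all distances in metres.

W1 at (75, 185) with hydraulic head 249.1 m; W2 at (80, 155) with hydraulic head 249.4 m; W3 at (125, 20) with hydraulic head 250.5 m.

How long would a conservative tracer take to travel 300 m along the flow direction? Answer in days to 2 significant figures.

Taking W1 as reference: W2−W1 = (5, -30, +0.3); W3−W1 = (50, -165, +1.4).
Determinant of the coordinate differences = 5·(-165) − 50·(-30) = 675.
∂h/∂x = [(+0.3)·(-165) − (+1.4)·(-30)] / 675 = -0.01111
∂h/∂y = [5·(+1.4) − 50·(+0.3)] / 675 = -0.01185
|∇h| = √(-0.01111² + -0.01185²) = 0.01624
Seepage velocity v = K·i/n = 19.0 × 0.01624 / 0.29 = 1.064 m/day.
t = 300 / 1.064 = 282 days.

280 days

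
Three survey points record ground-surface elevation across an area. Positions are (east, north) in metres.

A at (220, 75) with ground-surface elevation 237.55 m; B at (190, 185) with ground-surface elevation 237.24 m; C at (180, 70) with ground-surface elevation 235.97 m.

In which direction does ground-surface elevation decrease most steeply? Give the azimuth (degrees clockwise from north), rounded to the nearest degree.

259°

Three-point gradient (reference A): Δ to B = (-30, 110, -0.31), Δ to C = (-40, -5, -1.58).
∂z/∂x = +0.03854, ∂z/∂y = +0.007692 (det = 4550).
Steepest decrease is along −∇f: components (-0.03854 E, -0.007692 N).
Azimuth = atan2(-0.03854, -0.007692) = 258.7° ≈ 259°.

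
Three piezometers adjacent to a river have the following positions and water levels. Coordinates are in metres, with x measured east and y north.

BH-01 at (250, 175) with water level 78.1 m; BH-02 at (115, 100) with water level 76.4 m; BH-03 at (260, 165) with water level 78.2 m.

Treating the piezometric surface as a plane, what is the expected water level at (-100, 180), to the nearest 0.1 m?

74.0 m

With h = a·x + b·y + c and BH-01 as origin, the differences give:
  (-135)·a + (-75)·b = -1.7
  10·a + (-10)·b = +0.1
Eliminate b (×(-10) and ×(-75), subtract): 2100·a = 24.50 → a = ∂h/∂x = +0.01167
Back-substitute: b = ∂h/∂y = +0.001667.
h(-100, 180) = 78.1 + (+0.01167)·(-350) + (+0.001667)·(5) = 78.1 -4.083 +0.008 = 74.025 m.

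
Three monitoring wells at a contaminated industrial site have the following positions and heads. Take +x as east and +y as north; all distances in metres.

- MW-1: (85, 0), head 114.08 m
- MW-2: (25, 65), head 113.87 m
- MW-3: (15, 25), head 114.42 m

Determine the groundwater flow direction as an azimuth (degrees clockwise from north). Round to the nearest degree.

038°

Differences from MW-1: to MW-2 (Δx, Δy, Δh) = (-60, 65, -0.21); to MW-3 = (-70, 25, +0.34).
Solve a·Δx + b·Δy = Δh: det = (-60)·25 − (-70)·65 = 3050.
∂h/∂x = [(-0.21)·25 − (+0.34)·65] / 3050 = -0.008967
∂h/∂y = [(-60)·(+0.34) − (-70)·(-0.21)] / 3050 = -0.01151
Flow direction (−∇h) has components (+0.008967 E, +0.01151 N).
Azimuth = atan2(E, N) = atan2(+0.008967, +0.01151) = 37.9° ≈ 038°.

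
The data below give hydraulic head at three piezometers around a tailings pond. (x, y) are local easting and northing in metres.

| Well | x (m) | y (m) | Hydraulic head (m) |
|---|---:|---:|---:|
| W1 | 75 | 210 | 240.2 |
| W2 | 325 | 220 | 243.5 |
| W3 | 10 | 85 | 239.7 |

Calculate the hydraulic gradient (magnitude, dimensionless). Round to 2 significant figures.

With h = a·x + b·y + c and W1 as origin, the differences give:
  250·a + 10·b = +3.3
  (-65)·a + (-125)·b = -0.5
Eliminate b (×(-125) and ×10, subtract): -30600·a = -407.50 → a = ∂h/∂x = +0.01332
Back-substitute: b = ∂h/∂y = -0.002925.
|∇h| = √(0.01332² + -0.002925²) = 0.01364

0.014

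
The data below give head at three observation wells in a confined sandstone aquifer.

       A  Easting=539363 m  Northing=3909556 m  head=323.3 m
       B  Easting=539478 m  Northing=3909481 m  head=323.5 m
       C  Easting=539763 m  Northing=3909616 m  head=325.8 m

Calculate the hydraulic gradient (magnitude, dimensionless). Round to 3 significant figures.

With h = a·x + b·y + c and A as origin, the differences give:
  115·a + (-75)·b = +0.2
  400·a + 60·b = +2.5
Eliminate b (×60 and ×(-75), subtract): 36900·a = 199.50 → a = ∂h/∂x = +0.005407
Back-substitute: b = ∂h/∂y = +0.005623.
|∇h| = √(0.005407² + 0.005623²) = 0.007801

0.00780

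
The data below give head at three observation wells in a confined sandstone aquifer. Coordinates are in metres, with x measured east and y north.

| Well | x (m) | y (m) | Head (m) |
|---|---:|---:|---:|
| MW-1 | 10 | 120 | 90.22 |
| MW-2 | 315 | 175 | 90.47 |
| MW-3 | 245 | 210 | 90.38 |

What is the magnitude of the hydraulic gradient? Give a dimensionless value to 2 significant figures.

Differences from MW-1: to MW-2 (Δx, Δy, Δh) = (305, 55, +0.25); to MW-3 = (235, 90, +0.16).
Solve a·Δx + b·Δy = Δh: det = 305·90 − 235·55 = 14525.
∂h/∂x = [(+0.25)·90 − (+0.16)·55] / 14525 = +0.0009432
∂h/∂y = [305·(+0.16) − 235·(+0.25)] / 14525 = -0.0006850
|∇h| = √(0.0009432² + -0.0006850²) = 0.001166

0.0012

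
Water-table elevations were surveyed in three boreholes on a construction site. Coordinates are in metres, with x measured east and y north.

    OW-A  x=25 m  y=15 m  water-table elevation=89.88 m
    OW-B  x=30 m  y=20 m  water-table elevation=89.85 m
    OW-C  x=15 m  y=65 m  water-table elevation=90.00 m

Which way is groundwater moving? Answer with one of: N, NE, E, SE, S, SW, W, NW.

With h = a·x + b·y + c and OW-A as origin, the differences give:
  5·a + 5·b = -0.03
  (-10)·a + 50·b = +0.12
Eliminate b (×50 and ×5, subtract): 300·a = -2.100 → a = ∂h/∂x = -0.007000
Back-substitute: b = ∂h/∂y = +0.001000.
Flow = −∇h = (+0.007000 east, -0.001000 north), which points east.

E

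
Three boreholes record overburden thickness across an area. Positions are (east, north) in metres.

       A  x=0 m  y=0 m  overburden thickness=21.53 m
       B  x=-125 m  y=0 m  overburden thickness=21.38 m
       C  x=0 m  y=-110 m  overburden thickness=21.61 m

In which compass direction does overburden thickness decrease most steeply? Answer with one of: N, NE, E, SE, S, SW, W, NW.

NW

∂d/∂x = (21.38 − 21.53) / (-125 − 0) = +0.001200
∂d/∂y = (21.61 − 21.53) / (-110 − 0) = -0.0007273
Steepest decrease is along −∇f = (-0.001200 E, +0.0007273 N) → northwest.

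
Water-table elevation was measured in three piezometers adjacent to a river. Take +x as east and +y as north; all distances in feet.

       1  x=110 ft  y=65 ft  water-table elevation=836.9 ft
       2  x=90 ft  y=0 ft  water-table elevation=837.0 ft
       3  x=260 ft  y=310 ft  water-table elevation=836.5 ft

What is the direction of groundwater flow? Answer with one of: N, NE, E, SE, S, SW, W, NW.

N

Three-point gradient (reference 1): Δ to 2 = (-20, -65, +0.1), Δ to 3 = (150, 245, -0.4).
∂h/∂x = -0.0003093, ∂h/∂y = -0.001443 (det = 4850).
Flow = −∇h = (+0.0003093 east, +0.001443 north), which points north.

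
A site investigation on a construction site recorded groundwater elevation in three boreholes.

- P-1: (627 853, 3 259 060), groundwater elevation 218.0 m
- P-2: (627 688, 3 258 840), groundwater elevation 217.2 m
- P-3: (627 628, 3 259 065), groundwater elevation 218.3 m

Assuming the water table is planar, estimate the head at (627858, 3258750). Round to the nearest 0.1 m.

With h = a·x + b·y + c and P-1 as origin, the differences give:
  (-165)·a + (-220)·b = -0.8
  (-225)·a + 5·b = +0.3
Eliminate b (×5 and ×(-220), subtract): -50325·a = 62.00 → a = ∂h/∂x = -0.001232
Back-substitute: b = ∂h/∂y = +0.004560.
h(627858, 3258750) = 218.0 + (-0.001232)·(5) + (+0.004560)·(-310) = 218.0 -0.006 -1.414 = 216.580 m.

216.6 m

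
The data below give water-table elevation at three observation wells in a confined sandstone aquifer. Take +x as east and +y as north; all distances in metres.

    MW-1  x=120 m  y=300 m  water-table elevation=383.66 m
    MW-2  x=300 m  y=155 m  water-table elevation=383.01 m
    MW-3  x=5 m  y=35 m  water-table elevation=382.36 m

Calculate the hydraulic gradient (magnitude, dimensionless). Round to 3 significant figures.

0.00480

Differences from MW-1: to MW-2 (Δx, Δy, Δh) = (180, -145, -0.65); to MW-3 = (-115, -265, -1.30).
Determinant of the coordinate differences = 180·(-265) − (-115)·(-145) = -64375.
∂h/∂x = [(-0.65)·(-265) − (-1.30)·(-145)] / -64375 = +0.0002524
∂h/∂y = [180·(-1.30) − (-115)·(-0.65)] / -64375 = +0.004796
|∇h| = √(0.0002524² + 0.004796²) = 0.004803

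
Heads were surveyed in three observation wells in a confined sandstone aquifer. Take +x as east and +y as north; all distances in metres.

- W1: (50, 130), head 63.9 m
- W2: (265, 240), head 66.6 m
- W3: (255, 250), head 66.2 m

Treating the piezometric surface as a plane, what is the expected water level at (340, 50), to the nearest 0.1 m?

Differences from W1: to W2 (Δx, Δy, Δh) = (215, 110, +2.7); to W3 = (205, 120, +2.3).
Solve a·Δx + b·Δy = Δh: det = 215·120 − 205·110 = 3250.
∂h/∂x = [(+2.7)·120 − (+2.3)·110] / 3250 = +0.02185
∂h/∂y = [215·(+2.3) − 205·(+2.7)] / 3250 = -0.01815
h(340, 50) = 63.9 + (+0.02185)·(290) + (-0.01815)·(-80) = 63.9 +6.335 +1.452 = 71.688 m.

71.7 m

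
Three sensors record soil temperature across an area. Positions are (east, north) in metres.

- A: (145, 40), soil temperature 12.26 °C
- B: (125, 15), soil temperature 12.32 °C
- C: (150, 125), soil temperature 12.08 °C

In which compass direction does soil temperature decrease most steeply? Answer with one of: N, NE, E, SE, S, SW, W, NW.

With T = a·x + b·y + c and A as origin, the differences give:
  (-20)·a + (-25)·b = +0.06
  5·a + 85·b = -0.18
Eliminate b (×85 and ×(-25), subtract): -1575·a = 0.600 → a = ∂T/∂x = -0.0003810
Back-substitute: b = ∂T/∂y = -0.002095.
Steepest decrease is along −∇f = (+0.0003810 E, +0.002095 N) → north.

N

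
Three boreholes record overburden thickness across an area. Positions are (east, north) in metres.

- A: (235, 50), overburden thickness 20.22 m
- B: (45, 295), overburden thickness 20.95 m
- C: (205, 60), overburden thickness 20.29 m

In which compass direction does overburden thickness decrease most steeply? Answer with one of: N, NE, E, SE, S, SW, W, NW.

SE

Differences from A: to B (Δx, Δy, Δh) = (-190, 245, +0.73); to C = (-30, 10, +0.07).
Determinant of the coordinate differences = (-190)·10 − (-30)·245 = 5450.
∂d/∂x = [(+0.73)·10 − (+0.07)·245] / 5450 = -0.001807
∂d/∂y = [(-190)·(+0.07) − (-30)·(+0.73)] / 5450 = +0.001578
Steepest decrease is along −∇f = (+0.001807 E, -0.001578 N) → southeast.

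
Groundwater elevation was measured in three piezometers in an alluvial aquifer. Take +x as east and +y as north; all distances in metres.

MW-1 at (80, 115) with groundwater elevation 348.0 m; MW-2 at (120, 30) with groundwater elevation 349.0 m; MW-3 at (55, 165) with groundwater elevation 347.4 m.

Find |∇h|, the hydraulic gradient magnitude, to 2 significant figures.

0.011

Differences from MW-1: to MW-2 (Δx, Δy, Δh) = (40, -85, +1.0); to MW-3 = (-25, 50, -0.6).
Solve a·Δx + b·Δy = Δh: det = 40·50 − (-25)·(-85) = -125.
∂h/∂x = [(+1.0)·50 − (-0.6)·(-85)] / -125 = +0.008000
∂h/∂y = [40·(-0.6) − (-25)·(+1.0)] / -125 = -0.008000
|∇h| = √(0.008000² + -0.008000²) = 0.01131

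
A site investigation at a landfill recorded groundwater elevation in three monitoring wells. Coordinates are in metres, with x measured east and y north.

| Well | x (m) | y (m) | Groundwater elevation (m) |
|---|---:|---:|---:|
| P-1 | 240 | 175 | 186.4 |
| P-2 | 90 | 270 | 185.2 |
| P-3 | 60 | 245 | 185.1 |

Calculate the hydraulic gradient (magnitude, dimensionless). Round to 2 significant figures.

0.0068

Three-point gradient (reference P-1): Δ to P-2 = (-150, 95, -1.2), Δ to P-3 = (-180, 70, -1.3).
∂h/∂x = +0.005985, ∂h/∂y = -0.003182 (det = 6600).
|∇h| = √(0.005985² + -0.003182²) = 0.006778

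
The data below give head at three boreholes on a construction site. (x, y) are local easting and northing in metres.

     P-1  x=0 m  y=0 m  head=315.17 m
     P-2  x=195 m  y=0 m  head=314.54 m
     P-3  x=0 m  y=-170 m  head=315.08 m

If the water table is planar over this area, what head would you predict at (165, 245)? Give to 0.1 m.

∂h/∂x = (314.54 − 315.17) / (195 − 0) = -0.003231
∂h/∂y = (315.08 − 315.17) / (-170 − 0) = +0.0005294
h(165, 245) = 315.17 + (-0.003231)·(165) + (+0.0005294)·(245) = 315.17 -0.533 +0.130 = 314.767 m.

314.8 m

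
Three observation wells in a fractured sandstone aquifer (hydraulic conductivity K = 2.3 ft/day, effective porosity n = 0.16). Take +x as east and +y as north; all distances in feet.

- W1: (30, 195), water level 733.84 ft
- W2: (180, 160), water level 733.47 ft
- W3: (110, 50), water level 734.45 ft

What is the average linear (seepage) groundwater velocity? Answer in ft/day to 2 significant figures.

0.11 ft/day

With h = a·x + b·y + c and W1 as origin, the differences give:
  150·a + (-35)·b = -0.37
  80·a + (-145)·b = +0.61
Eliminate b (×(-145) and ×(-35), subtract): -18950·a = 75.000 → a = ∂h/∂x = -0.003958
Back-substitute: b = ∂h/∂y = -0.006391.
|∇h| = √(-0.003958² + -0.006391²) = 0.007517
Seepage velocity v = K·i/n = 2.3 × 0.007517 / 0.16 = 0.1081 ft/day.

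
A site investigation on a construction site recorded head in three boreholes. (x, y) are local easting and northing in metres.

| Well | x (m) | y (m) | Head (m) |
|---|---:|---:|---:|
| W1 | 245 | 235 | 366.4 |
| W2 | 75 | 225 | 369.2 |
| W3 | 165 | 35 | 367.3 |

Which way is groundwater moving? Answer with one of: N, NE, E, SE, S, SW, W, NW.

With h = a·x + b·y + c and W1 as origin, the differences give:
  (-170)·a + (-10)·b = +2.8
  (-80)·a + (-200)·b = +0.9
Eliminate b (×(-200) and ×(-10), subtract): 33200·a = -551.00 → a = ∂h/∂x = -0.01660
Back-substitute: b = ∂h/∂y = +0.002139.
Flow = −∇h = (+0.01660 east, -0.002139 north), which points east.

E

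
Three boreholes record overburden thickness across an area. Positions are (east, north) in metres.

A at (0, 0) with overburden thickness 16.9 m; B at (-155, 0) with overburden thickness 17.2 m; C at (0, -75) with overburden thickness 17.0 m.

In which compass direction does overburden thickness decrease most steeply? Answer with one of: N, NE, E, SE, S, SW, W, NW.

NE

∂d/∂x = (17.2 − 16.9) / (-155 − 0) = -0.001935
∂d/∂y = (17.0 − 16.9) / (-75 − 0) = -0.001333
Steepest decrease is along −∇f = (+0.001935 E, +0.001333 N) → northeast.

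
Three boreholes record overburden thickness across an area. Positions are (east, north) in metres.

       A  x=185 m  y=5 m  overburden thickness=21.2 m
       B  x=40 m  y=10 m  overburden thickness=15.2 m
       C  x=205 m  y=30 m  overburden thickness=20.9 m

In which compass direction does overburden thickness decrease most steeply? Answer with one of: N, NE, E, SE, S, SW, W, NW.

Taking A as reference: B−A = (-145, 5, -6.0); C−A = (20, 25, -0.3).
Determinant of the coordinate differences = (-145)·25 − 20·5 = -3725.
∂d/∂x = [(-6.0)·25 − (-0.3)·5] / -3725 = +0.03987
∂d/∂y = [(-145)·(-0.3) − 20·(-6.0)] / -3725 = -0.04389
Steepest decrease is along −∇f = (-0.03987 E, +0.04389 N) → northwest.

NW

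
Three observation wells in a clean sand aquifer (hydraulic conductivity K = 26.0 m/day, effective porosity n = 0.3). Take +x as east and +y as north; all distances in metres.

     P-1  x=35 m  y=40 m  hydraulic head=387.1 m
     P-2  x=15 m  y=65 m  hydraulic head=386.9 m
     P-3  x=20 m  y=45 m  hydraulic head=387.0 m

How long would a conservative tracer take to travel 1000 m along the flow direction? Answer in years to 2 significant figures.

4.8 years

Differences from P-1: to P-2 (Δx, Δy, Δh) = (-20, 25, -0.2); to P-3 = (-15, 5, -0.1).
Solve a·Δx + b·Δy = Δh: det = (-20)·5 − (-15)·25 = 275.
∂h/∂x = [(-0.2)·5 − (-0.1)·25] / 275 = +0.005455
∂h/∂y = [(-20)·(-0.1) − (-15)·(-0.2)] / 275 = -0.003636
|∇h| = √(0.005455² + -0.003636²) = 0.006556
Seepage velocity v = K·i/n = 26.0 × 0.006556 / 0.3 = 0.5682 m/day.
t = 1000 / 0.5682 = 1760 days = 4.82 years.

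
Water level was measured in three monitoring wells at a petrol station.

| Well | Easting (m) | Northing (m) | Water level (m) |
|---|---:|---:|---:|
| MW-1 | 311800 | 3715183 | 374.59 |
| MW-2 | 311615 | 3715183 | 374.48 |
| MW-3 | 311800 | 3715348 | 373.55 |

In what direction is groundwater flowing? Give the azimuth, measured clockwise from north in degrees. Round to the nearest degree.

∂h/∂x = (374.48 − 374.59) / (311615 − 311800) = +0.0005946
∂h/∂y = (373.55 − 374.59) / (3715348 − 3715183) = -0.006303
Flow direction (−∇h) has components (-0.0005946 E, +0.006303 N).
Azimuth = atan2(E, N) = atan2(-0.0005946, +0.006303) = 354.6° ≈ 355°.

355°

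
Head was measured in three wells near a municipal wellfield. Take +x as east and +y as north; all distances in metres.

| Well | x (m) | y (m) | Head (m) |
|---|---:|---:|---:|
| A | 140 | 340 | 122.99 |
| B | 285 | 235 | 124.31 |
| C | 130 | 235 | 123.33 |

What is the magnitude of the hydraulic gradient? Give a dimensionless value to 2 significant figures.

0.0074

Differences from A: to B (Δx, Δy, Δh) = (145, -105, +1.32); to C = (-10, -105, +0.34).
Determinant of the coordinate differences = 145·(-105) − (-10)·(-105) = -16275.
∂h/∂x = [(+1.32)·(-105) − (+0.34)·(-105)] / -16275 = +0.006323
∂h/∂y = [145·(+0.34) − (-10)·(+1.32)] / -16275 = -0.003840
|∇h| = √(0.006323² + -0.003840²) = 0.007398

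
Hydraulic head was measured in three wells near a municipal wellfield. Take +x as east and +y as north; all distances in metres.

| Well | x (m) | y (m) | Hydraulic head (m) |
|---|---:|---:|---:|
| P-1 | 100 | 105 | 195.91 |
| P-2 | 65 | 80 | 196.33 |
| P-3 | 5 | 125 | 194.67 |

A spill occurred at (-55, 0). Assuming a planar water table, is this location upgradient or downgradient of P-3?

upgradient

Differences from P-1: to P-2 (Δx, Δy, Δh) = (-35, -25, +0.42); to P-3 = (-95, 20, -1.24).
Solve a·Δx + b·Δy = Δh: det = (-35)·20 − (-95)·(-25) = -3075.
∂h/∂x = [(+0.42)·20 − (-1.24)·(-25)] / -3075 = +0.007350
∂h/∂y = [(-35)·(-1.24) − (-95)·(+0.42)] / -3075 = -0.02709
Head at (-55, 0) = 195.91 + (+0.007350)·(-155) + (-0.02709)·(-105) = 197.62 m.
That is higher than the 194.67 m at P-3, so the point is upgradient.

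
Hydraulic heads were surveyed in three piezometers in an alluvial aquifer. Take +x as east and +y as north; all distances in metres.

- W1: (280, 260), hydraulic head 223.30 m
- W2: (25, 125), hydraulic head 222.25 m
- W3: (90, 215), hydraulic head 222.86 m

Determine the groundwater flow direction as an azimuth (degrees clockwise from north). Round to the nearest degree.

188°

With h = a·x + b·y + c and W1 as origin, the differences give:
  (-255)·a + (-135)·b = -1.05
  (-190)·a + (-45)·b = -0.44
Eliminate b (×(-45) and ×(-135), subtract): -14175·a = -12.150 → a = ∂h/∂x = +0.0008571
Back-substitute: b = ∂h/∂y = +0.006159.
Flow direction (−∇h) has components (-0.0008571 E, -0.006159 N).
Azimuth = atan2(E, N) = atan2(-0.0008571, -0.006159) = 187.9° ≈ 188°.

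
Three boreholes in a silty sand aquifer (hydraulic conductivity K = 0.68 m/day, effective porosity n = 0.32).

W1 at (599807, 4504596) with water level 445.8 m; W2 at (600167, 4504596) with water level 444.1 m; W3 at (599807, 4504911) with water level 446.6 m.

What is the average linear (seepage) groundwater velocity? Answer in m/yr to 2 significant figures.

4.2 m/yr

∂h/∂x = (444.1 − 445.8) / (600167 − 599807) = -0.004722
∂h/∂y = (446.6 − 445.8) / (4504911 − 4504596) = +0.002540
|∇h| = √(-0.004722² + 0.002540²) = 0.005362
Seepage velocity v = K·i/n = 0.68 × 0.005362 / 0.32 = 0.01139 m/day = 4.16 m/yr.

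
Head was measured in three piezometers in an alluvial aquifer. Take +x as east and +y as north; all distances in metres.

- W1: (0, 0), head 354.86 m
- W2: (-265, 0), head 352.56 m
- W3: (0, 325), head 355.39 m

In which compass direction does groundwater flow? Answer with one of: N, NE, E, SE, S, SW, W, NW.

W

∂h/∂x = (352.56 − 354.86) / (-265 − 0) = +0.008679
∂h/∂y = (355.39 − 354.86) / (325 − 0) = +0.001631
Flow = −∇h = (-0.008679 east, -0.001631 north), which points west.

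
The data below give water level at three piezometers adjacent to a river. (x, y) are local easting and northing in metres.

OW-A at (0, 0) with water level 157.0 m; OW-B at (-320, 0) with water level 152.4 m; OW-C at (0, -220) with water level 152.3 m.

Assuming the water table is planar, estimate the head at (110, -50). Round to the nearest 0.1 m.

∂h/∂x = (152.4 − 157.0) / (-320 − 0) = +0.01437
∂h/∂y = (152.3 − 157.0) / (-220 − 0) = +0.02136
h(110, -50) = 157.0 + (+0.01437)·(110) + (+0.02136)·(-50) = 157.0 +1.581 -1.068 = 157.513 m.

157.5 m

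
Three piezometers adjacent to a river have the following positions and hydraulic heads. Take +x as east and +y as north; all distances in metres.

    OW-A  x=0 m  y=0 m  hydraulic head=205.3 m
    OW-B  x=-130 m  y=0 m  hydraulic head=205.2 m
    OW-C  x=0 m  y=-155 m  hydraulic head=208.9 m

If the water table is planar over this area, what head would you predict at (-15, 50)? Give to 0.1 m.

204.1 m

∂h/∂x = (205.2 − 205.3) / (-130 − 0) = +0.0007692
∂h/∂y = (208.9 − 205.3) / (-155 − 0) = -0.02323
h(-15, 50) = 205.3 + (+0.0007692)·(-15) + (-0.02323)·(50) = 205.3 -0.012 -1.161 = 204.127 m.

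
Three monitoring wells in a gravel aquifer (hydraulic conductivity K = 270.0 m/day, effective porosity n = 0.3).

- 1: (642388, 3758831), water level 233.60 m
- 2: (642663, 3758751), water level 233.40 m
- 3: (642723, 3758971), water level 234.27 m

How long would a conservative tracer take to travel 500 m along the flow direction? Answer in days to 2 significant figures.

Differences from 1: to 2 (Δx, Δy, Δh) = (275, -80, -0.20); to 3 = (335, 140, +0.67).
Solve a·Δx + b·Δy = Δh: det = 275·140 − 335·(-80) = 65300.
∂h/∂x = [(-0.20)·140 − (+0.67)·(-80)] / 65300 = +0.0003920
∂h/∂y = [275·(+0.67) − 335·(-0.20)] / 65300 = +0.003848
|∇h| = √(0.0003920² + 0.003848²) = 0.003868
Seepage velocity v = K·i/n = 270.0 × 0.003868 / 0.3 = 3.481 m/day.
t = 500 / 3.481 = 143.6 days.

140 days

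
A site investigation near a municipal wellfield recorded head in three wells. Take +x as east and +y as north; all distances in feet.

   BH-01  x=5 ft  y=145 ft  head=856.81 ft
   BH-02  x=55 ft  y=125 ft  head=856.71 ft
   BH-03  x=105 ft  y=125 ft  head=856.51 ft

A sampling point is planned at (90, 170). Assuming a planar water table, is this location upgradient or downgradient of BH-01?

Taking BH-01 as reference: BH-02−BH-01 = (50, -20, -0.10); BH-03−BH-01 = (100, -20, -0.30).
Determinant of the coordinate differences = 50·(-20) − 100·(-20) = 1000.
∂h/∂x = [(-0.10)·(-20) − (-0.30)·(-20)] / 1000 = -0.004000
∂h/∂y = [50·(-0.30) − 100·(-0.10)] / 1000 = -0.005000
Head at (90, 170) = 856.81 + (-0.004000)·(85) + (-0.005000)·(25) = 856.34 ft.
That is lower than the 856.81 ft at BH-01, so the point is downgradient.

downgradient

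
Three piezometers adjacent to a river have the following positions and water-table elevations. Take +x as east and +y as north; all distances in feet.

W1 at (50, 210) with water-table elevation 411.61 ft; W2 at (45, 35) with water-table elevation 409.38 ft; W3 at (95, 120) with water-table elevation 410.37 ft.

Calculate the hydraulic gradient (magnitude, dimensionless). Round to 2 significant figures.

0.013

With h = a·x + b·y + c and W1 as origin, the differences give:
  (-5)·a + (-175)·b = -2.23
  45·a + (-90)·b = -1.24
Eliminate b (×(-90) and ×(-175), subtract): 8325·a = -16.300 → a = ∂h/∂x = -0.001958
Back-substitute: b = ∂h/∂y = +0.01280.
|∇h| = √(-0.001958² + 0.01280²) = 0.01295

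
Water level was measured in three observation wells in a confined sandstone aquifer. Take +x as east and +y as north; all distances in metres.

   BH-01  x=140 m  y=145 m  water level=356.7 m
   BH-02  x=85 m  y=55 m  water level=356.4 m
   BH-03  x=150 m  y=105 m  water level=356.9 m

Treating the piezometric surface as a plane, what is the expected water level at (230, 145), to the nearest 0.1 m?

Taking BH-01 as reference: BH-02−BH-01 = (-55, -90, -0.3); BH-03−BH-01 = (10, -40, +0.2).
Solve a·Δx + b·Δy = Δh: det = (-55)·(-40) − 10·(-90) = 3100.
∂h/∂x = [(-0.3)·(-40) − (+0.2)·(-90)] / 3100 = +0.009677
∂h/∂y = [(-55)·(+0.2) − 10·(-0.3)] / 3100 = -0.002581
h(230, 145) = 356.7 + (+0.009677)·(90) + (-0.002581)·(0) = 356.7 +0.871 -0.000 = 357.571 m.

357.6 m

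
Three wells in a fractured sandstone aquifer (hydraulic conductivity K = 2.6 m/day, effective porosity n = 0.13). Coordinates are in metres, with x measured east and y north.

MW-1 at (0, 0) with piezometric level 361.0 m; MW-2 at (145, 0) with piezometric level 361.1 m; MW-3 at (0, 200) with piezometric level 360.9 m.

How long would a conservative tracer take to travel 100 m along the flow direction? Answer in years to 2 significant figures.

16 years

∂h/∂x = (361.1 − 361.0) / (145 − 0) = +0.0006897
∂h/∂y = (360.9 − 361.0) / (200 − 0) = -0.0005000
|∇h| = √(0.0006897² + -0.0005000²) = 0.0008519
Seepage velocity v = K·i/n = 2.6 × 0.0008519 / 0.13 = 0.01704 m/day.
t = 100 / 0.01704 = 5869 days = 16.1 years.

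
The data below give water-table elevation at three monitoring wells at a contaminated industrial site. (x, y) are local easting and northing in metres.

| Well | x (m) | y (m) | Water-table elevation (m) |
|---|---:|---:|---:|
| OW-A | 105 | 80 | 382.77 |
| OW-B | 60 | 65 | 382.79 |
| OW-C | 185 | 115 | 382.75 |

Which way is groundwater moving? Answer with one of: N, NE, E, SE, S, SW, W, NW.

SE

With h = a·x + b·y + c and OW-A as origin, the differences give:
  (-45)·a + (-15)·b = +0.02
  80·a + 35·b = -0.02
Eliminate b (×35 and ×(-15), subtract): -375·a = 0.400 → a = ∂h/∂x = -0.001067
Back-substitute: b = ∂h/∂y = +0.001867.
Flow = −∇h = (+0.001067 east, -0.001867 north), which points southeast.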